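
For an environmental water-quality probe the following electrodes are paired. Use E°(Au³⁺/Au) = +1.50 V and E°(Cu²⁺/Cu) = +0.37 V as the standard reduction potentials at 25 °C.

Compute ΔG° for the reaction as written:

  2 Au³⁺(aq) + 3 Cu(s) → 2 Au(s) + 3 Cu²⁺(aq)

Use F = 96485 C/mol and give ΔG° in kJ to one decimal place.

-654.2 kJ

As written, Au³⁺/Au is reduced (cathode) and Cu²⁺/Cu is oxidised (anode), so E°cell = (+1.50) − (+0.37) = +1.13 V.
Balancing electrons gives n = 6.
ΔG° = −nFE° = −(6)(96485)(+1.13) = -654,168 J = -654.2 kJ.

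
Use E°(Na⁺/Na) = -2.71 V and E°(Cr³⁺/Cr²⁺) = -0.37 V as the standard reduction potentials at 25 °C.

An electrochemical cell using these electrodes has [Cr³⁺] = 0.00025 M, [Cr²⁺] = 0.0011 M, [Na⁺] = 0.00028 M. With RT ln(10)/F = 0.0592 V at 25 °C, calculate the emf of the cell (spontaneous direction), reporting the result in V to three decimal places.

+2.512 V

Cr³⁺/Cr²⁺ is the cathode (higher E°), Na⁺/Na the anode: E°cell = -0.37 − (-2.71) = +2.34 V, n = 1.
Overall: Cr³⁺(aq) + Na(s) → Cr²⁺(aq) + Na⁺(aq)
Q = [Cr²⁺]·[Na⁺] / ([Cr³⁺]); log Q = -2.909.
E = E° − (0.0592/n) log Q = +2.34 − (0.0592/1)(-2.909) = +2.512 V.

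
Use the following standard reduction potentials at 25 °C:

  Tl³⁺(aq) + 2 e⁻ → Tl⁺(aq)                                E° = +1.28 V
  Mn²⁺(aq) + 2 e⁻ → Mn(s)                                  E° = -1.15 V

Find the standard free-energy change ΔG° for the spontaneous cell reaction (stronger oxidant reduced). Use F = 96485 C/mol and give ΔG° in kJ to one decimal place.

-468.9 kJ

Tl³⁺/Tl⁺ (E° = +1.28 V) is the cathode; Mn²⁺/Mn (E° = -1.15 V) is the anode, so E°cell = +2.43 V.
Balancing electrons gives n = 2 (lcm of 2 and 2).
ΔG° = −nFE° = −(2)(96485)(+2.43) = -468,917 J = -468.9 kJ.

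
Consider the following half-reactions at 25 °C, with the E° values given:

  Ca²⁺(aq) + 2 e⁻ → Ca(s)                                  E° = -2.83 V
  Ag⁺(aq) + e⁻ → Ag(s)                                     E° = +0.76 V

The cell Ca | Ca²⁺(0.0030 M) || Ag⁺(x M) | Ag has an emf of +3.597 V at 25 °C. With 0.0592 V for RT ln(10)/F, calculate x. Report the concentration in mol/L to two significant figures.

0.072 M

Ag⁺/Ag is the cathode, Ca²⁺/Ca the anode: E°cell = +3.59 V, n = 2.
Overall reaction: 2 Ag⁺(aq) + Ca(s) → 2 Ag(s) + Ca²⁺(aq); Q = [Ca²⁺]^1/[Ag⁺]^2.
From E = E° − (0.0592/n) log Q: log Q = (E° − E)·n/0.0592 = (+3.59 − (+3.597))·2/0.0592 = -0.2365.
So 2·log[Ag⁺] = 1·log(0.003) − log Q = -2.5229 − (-0.2365) = -2.2864; log[Ag⁺] = -2.2864 / 2 = -1.1432; [Ag⁺] = 10^(-1.1432) ≈ 0.072 M.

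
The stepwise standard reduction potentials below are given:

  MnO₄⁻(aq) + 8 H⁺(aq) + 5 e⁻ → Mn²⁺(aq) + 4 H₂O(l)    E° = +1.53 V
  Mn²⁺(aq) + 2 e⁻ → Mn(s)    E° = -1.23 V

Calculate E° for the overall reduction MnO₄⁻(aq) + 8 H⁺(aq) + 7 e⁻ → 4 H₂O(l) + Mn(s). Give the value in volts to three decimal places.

Since ΔG° = −nFE° is additive over sequential reductions, n₃E°₃ = n₁E°₁ + n₂E°₂.
E°₃ = (5×+1.53 + 2×-1.23) / 7 = (+5.190) / 7 = +0.741 V.

+0.741 V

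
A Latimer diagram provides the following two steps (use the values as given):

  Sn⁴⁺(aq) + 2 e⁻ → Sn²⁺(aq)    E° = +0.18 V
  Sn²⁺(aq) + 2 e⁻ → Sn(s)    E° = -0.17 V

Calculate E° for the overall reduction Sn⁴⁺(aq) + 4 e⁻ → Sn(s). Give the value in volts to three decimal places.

+0.005 V

Standard free energies of sequential steps add: ΔG°₃ = ΔG°₁ + ΔG°₂, so n₃E°₃ = n₁E°₁ + n₂E°₂.
E°₃ = (2×+0.18 + 2×-0.17) / 4 = (+0.020) / 4 = +0.005 V.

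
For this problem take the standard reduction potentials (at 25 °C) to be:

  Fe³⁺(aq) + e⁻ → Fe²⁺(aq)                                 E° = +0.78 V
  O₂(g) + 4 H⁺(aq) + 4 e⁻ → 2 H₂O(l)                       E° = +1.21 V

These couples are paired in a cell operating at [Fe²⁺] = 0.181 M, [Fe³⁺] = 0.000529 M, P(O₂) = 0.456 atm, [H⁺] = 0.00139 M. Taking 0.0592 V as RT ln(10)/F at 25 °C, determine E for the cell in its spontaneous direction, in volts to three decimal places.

O₂/H₂O is the cathode (higher E°), Fe³⁺/Fe²⁺ the anode: E°cell = +1.21 − (+0.78) = +0.43 V, n = 4.
Overall: O₂(g) + 4 H⁺(aq) + 4 Fe²⁺(aq) → 2 H₂O(l) + 4 Fe³⁺(aq)
Q = [Fe³⁺]^4 / (P(O₂)·[H⁺]^4·[Fe²⁺]^4); log Q = 1.632.
E = E° − (0.0592/n) log Q = +0.43 − (0.0592/4)(1.632) = +0.406 V.

+0.406 V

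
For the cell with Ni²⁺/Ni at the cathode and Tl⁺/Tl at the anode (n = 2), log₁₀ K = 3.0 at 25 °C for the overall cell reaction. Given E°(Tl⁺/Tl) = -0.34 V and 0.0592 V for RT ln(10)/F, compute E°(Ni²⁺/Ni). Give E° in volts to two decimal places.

-0.25 V

E°cell = (0.0592/n)·log K = (0.0592/2)(3.0) = +0.089 V.
Since Ni²⁺/Ni is the cathode and Tl⁺/Tl the anode, E°cell = E°(Ni²⁺/Ni) − E°(Tl⁺/Tl).
So E°(Ni²⁺/Ni) = E°cell + E°(Tl⁺/Tl) = +0.089 + (-0.34) = -0.25 V.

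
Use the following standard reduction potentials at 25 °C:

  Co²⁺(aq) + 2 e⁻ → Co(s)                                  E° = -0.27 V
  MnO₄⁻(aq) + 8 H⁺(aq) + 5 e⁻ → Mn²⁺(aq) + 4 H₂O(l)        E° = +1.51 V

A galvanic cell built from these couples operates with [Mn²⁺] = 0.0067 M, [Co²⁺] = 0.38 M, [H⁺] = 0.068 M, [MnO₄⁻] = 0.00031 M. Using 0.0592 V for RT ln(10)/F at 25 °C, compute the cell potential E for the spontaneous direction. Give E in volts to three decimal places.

MnO₄⁻/Mn²⁺ is the cathode (higher E°), Co²⁺/Co the anode: E°cell = +1.51 − (-0.27) = +1.78 V, n = 10.
Overall: 2 MnO₄⁻(aq) + 16 H⁺(aq) + 5 Co(s) → 2 Mn²⁺(aq) + 8 H₂O(l) + 5 Co²⁺(aq)
Q = [Mn²⁺]^2·[Co²⁺]^5 / ([MnO₄⁻]^2·[H⁺]^16); log Q = 19.248.
E = E° − (0.0592/n) log Q = +1.78 − (0.0592/10)(19.248) = +1.666 V.

+1.666 V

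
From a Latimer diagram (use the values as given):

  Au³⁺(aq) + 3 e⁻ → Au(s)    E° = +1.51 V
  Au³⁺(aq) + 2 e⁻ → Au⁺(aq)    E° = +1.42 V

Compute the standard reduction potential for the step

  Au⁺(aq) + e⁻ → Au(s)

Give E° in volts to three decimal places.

+1.690 V

Sequential free energies add, so n₃E°₃ = n₁E°₁ + n₂E°₂.
With n₃ = 3, and the known step contributing 2×(+1.42) V, the unknown satisfies 1·E° = 3×(+1.51) − 2×(+1.42) = +1.690.
E° = +1.690 / 1 = +1.690 V.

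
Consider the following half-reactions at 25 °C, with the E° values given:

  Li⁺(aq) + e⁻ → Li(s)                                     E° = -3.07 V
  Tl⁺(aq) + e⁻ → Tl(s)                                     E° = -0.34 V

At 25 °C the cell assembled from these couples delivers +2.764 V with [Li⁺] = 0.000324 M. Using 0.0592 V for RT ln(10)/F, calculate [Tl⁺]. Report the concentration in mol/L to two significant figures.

0.0012 M

Tl⁺/Tl is the cathode, Li⁺/Li the anode: E°cell = +2.73 V, n = 1.
Overall reaction: Tl⁺(aq) + Li(s) → Tl(s) + Li⁺(aq); Q = [Li⁺]^1/[Tl⁺]^1.
From E = E° − (0.0592/n) log Q: log Q = (E° − E)·n/0.0592 = (+2.73 − (+2.764))·1/0.0592 = -0.5743.
So 1·log[Tl⁺] = 1·log(0.000324) − log Q = -3.4895 − (-0.5743) = -2.9152; [Tl⁺] = 10^(-2.9152) ≈ 0.0012 M.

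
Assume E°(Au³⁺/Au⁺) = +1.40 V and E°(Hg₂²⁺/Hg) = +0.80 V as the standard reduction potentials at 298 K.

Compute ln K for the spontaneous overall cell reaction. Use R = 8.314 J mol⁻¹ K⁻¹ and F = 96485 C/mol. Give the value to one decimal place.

Cathode: Au³⁺/Au⁺; anode: Hg₂²⁺/Hg. E°cell = (+1.40) − (+0.80) = +0.60 V, with n = 2.
ΔG° = −nFE° = −RT ln K, so ln K = nFE°/(RT) = (2)(96485)(+0.60) / ((8.314)(298)) = 46.732.

46.7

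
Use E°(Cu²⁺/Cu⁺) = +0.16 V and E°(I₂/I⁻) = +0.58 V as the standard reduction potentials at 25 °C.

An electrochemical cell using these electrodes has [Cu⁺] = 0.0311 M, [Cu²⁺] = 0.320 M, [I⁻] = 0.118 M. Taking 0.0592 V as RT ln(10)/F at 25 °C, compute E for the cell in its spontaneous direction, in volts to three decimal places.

+0.415 V

I₂/I⁻ is the cathode (higher E°), Cu²⁺/Cu⁺ the anode: E°cell = +0.58 − (+0.16) = +0.42 V, n = 2.
Overall: I₂(s) + 2 Cu⁺(aq) → 2 I⁻(aq) + 2 Cu²⁺(aq)
Q = [I⁻]^2·[Cu²⁺]^2 / ([Cu⁺]^2); log Q = 0.169.
E = E° − (0.0592/n) log Q = +0.42 − (0.0592/2)(0.169) = +0.415 V.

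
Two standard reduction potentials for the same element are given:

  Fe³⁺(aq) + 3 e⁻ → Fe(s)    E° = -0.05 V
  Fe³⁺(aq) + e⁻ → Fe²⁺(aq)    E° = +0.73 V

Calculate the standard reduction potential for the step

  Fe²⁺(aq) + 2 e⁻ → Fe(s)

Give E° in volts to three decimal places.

-0.440 V

Sequential free energies add, so n₃E°₃ = n₁E°₁ + n₂E°₂.
With n₃ = 3, and the known step contributing 1×(+0.73) V, the unknown satisfies 2·E° = 3×(-0.05) − 1×(+0.73) = -0.880.
E° = -0.880 / 2 = -0.440 V.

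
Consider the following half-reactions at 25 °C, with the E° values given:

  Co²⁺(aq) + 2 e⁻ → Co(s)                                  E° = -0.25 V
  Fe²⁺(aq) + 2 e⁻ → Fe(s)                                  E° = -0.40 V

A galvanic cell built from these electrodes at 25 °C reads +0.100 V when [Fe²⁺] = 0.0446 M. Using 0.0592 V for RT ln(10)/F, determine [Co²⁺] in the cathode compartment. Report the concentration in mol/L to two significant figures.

Co²⁺/Co is the cathode, Fe²⁺/Fe the anode: E°cell = +0.15 V, n = 2.
Overall reaction: Co²⁺(aq) + Fe(s) → Co(s) + Fe²⁺(aq); Q = [Fe²⁺]^1/[Co²⁺]^1.
From E = E° − (0.0592/n) log Q: log Q = (E° − E)·n/0.0592 = (+0.15 − (+0.100))·2/0.0592 = 1.6892.
So 1·log[Co²⁺] = 1·log(0.0446) − log Q = -1.3507 − (1.6892) = -3.0399; [Co²⁺] = 10^(-3.0399) ≈ 0.00091 M.

0.00091 M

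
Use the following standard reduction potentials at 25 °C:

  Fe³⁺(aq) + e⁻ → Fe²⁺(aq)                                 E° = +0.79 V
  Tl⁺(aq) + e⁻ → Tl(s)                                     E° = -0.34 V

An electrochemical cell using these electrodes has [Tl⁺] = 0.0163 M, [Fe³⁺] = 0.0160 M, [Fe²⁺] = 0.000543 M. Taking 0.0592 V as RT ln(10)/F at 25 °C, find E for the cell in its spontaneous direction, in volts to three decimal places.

+1.323 V

Fe³⁺/Fe²⁺ is the cathode (higher E°), Tl⁺/Tl the anode: E°cell = +0.79 − (-0.34) = +1.13 V, n = 1.
Overall: Fe³⁺(aq) + Tl(s) → Fe²⁺(aq) + Tl⁺(aq)
Q = [Fe²⁺]·[Tl⁺] / ([Fe³⁺]); log Q = -3.257.
E = E° − (0.0592/n) log Q = +1.13 − (0.0592/1)(-3.257) = +1.323 V.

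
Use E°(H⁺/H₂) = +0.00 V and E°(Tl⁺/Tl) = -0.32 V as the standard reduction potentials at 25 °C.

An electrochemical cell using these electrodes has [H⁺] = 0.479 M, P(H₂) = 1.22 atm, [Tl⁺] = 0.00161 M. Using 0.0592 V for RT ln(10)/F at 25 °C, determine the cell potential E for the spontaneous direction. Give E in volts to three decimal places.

+0.464 V

H⁺/H₂ is the cathode (higher E°), Tl⁺/Tl the anode: E°cell = +0.00 − (-0.32) = +0.32 V, n = 2.
Overall: 2 H⁺(aq) + 2 Tl(s) → H₂(g) + 2 Tl⁺(aq)
Q = P(H₂)·[Tl⁺]^2 / ([H⁺]^2); log Q = -4.861.
E = E° − (0.0592/n) log Q = +0.32 − (0.0592/2)(-4.861) = +0.464 V.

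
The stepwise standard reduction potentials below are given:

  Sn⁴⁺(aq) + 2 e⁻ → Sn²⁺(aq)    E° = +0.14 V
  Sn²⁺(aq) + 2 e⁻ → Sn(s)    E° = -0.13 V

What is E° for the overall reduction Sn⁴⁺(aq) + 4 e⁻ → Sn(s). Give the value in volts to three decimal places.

Adding the free-energy changes (−nFE°) of the two steps gives −n₃FE°₃ = −n₁FE°₁ − n₂FE°₂.
E°₃ = (2×+0.14 + 2×-0.13) / 4 = (+0.020) / 4 = +0.005 V.

+0.005 V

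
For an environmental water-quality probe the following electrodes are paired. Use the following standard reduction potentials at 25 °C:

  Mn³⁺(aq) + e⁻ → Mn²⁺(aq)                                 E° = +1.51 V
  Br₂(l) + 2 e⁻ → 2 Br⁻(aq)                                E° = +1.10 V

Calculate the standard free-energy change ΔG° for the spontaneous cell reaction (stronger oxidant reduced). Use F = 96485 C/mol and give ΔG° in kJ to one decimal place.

Mn³⁺/Mn²⁺ (E° = +1.51 V) is the cathode; Br₂/Br⁻ (E° = +1.10 V) is the anode, so E°cell = +0.41 V.
Balancing electrons gives n = 2 (lcm of 1 and 2).
ΔG° = −nFE° = −(2)(96485)(+0.41) = -79,118 J = -79.1 kJ.

-79.1 kJ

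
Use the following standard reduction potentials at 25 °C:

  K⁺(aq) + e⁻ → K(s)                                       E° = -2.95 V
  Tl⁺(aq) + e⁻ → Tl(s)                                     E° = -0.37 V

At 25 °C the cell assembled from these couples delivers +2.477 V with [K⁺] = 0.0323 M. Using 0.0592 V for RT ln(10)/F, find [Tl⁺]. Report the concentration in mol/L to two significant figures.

0.00059 M

Tl⁺/Tl is the cathode, K⁺/K the anode: E°cell = +2.58 V, n = 1.
Overall reaction: Tl⁺(aq) + K(s) → Tl(s) + K⁺(aq); Q = [K⁺]^1/[Tl⁺]^1.
From E = E° − (0.0592/n) log Q: log Q = (E° − E)·n/0.0592 = (+2.58 − (+2.477))·1/0.0592 = 1.7399.
So 1·log[Tl⁺] = 1·log(0.0323) − log Q = -1.4908 − (1.7399) = -3.2307; [Tl⁺] = 10^(-3.2307) ≈ 0.00059 M.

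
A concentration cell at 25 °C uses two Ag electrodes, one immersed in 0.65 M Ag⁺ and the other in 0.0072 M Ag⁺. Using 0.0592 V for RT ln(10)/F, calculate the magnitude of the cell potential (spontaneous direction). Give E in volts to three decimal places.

+0.116 V

For a concentration cell E°cell = 0. The 0.65 M side is the cathode (reduction is favoured where [Ag⁺] is higher).
With n = 1, E = −(0.0592/1) log([Ag⁺]ₐₙ/[Ag⁺]꜀ₐₜ) = −(0.0592/1) log(0.0072/0.65) = −(0.0592/1)(-1.956) = +0.116 V.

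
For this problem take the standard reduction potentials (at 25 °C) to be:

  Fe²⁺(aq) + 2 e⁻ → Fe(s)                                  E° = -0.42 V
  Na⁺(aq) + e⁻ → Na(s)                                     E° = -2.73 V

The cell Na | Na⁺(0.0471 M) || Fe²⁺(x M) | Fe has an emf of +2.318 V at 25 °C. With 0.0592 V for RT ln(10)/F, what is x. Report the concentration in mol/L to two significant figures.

Fe²⁺/Fe is the cathode, Na⁺/Na the anode: E°cell = +2.31 V, n = 2.
Overall reaction: Fe²⁺(aq) + 2 Na(s) → Fe(s) + 2 Na⁺(aq); Q = [Na⁺]^2/[Fe²⁺]^1.
From E = E° − (0.0592/n) log Q: log Q = (E° − E)·n/0.0592 = (+2.31 − (+2.318))·2/0.0592 = -0.2703.
So 1·log[Fe²⁺] = 2·log(0.0471) − log Q = -2.6540 − (-0.2703) = -2.3837; [Fe²⁺] = 10^(-2.3837) ≈ 0.0041 M.

0.0041 M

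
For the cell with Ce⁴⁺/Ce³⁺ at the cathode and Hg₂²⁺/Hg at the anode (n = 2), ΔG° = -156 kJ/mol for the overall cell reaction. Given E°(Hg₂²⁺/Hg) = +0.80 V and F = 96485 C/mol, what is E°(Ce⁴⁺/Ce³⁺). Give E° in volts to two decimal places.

E°cell = −ΔG°/(nF) = −(-156×10³)/((2)(96485)) = +0.808 V.
Since Ce⁴⁺/Ce³⁺ is the cathode and Hg₂²⁺/Hg the anode, E°cell = E°(Ce⁴⁺/Ce³⁺) − E°(Hg₂²⁺/Hg).
So E°(Ce⁴⁺/Ce³⁺) = E°cell + E°(Hg₂²⁺/Hg) = +0.808 + (+0.80) = +1.61 V.

+1.61 V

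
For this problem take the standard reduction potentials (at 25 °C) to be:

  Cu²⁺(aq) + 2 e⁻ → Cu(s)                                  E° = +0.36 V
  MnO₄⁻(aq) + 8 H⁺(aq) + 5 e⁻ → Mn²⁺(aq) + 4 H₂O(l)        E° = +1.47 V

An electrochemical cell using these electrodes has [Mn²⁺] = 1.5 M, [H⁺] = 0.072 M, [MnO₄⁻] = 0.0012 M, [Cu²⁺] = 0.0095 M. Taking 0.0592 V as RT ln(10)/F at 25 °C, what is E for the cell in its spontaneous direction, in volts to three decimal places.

+1.025 V

MnO₄⁻/Mn²⁺ is the cathode (higher E°), Cu²⁺/Cu the anode: E°cell = +1.47 − (+0.36) = +1.11 V, n = 10.
Overall: 2 MnO₄⁻(aq) + 16 H⁺(aq) + 5 Cu(s) → 2 Mn²⁺(aq) + 8 H₂O(l) + 5 Cu²⁺(aq)
Q = [Mn²⁺]^2·[Cu²⁺]^5 / ([MnO₄⁻]^2·[H⁺]^16); log Q = 14.365.
E = E° − (0.0592/n) log Q = +1.11 − (0.0592/10)(14.365) = +1.025 V.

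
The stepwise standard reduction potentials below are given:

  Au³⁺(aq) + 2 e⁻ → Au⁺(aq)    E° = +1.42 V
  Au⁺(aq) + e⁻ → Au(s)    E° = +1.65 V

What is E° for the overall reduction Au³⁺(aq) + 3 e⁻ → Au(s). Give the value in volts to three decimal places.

Since ΔG° = −nFE° is additive over sequential reductions, n₃E°₃ = n₁E°₁ + n₂E°₂.
E°₃ = (2×+1.42 + 1×+1.65) / 3 = (+4.490) / 3 = +1.497 V.
E° values themselves are not directly additive — weighting by electron count is essential.

+1.497 V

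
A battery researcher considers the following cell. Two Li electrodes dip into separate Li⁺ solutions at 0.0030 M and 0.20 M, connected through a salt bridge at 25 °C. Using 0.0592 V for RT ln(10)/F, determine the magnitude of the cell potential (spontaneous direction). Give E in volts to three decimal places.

+0.108 V

For a concentration cell E°cell = 0. The 0.20 M side is the cathode (reduction is favoured where [Li⁺] is higher).
With n = 1, E = −(0.0592/1) log([Li⁺]ₐₙ/[Li⁺]꜀ₐₜ) = −(0.0592/1) log(0.003/0.2) = −(0.0592/1)(-1.824) = +0.108 V.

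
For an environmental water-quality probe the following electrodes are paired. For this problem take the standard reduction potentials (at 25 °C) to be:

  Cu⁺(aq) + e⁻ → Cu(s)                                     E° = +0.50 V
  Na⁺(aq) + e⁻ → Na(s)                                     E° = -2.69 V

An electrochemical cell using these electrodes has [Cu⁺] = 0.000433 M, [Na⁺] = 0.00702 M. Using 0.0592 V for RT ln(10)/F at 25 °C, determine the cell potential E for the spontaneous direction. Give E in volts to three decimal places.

Cu⁺/Cu is the cathode (higher E°), Na⁺/Na the anode: E°cell = +0.50 − (-2.69) = +3.19 V, n = 1.
Overall: Cu⁺(aq) + Na(s) → Cu(s) + Na⁺(aq)
Q = [Na⁺] / ([Cu⁺]); log Q = 1.210.
E = E° − (0.0592/n) log Q = +3.19 − (0.0592/1)(1.210) = +3.118 V.

+3.118 V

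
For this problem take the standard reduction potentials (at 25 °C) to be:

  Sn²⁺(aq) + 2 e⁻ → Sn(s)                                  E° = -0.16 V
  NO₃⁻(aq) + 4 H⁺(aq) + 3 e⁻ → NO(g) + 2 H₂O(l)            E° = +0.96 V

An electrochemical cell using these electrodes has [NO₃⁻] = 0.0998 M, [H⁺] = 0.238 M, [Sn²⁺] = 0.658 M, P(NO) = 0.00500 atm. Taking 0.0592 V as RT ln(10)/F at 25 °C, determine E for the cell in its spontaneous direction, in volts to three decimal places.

NO₃⁻/NO is the cathode (higher E°), Sn²⁺/Sn the anode: E°cell = +0.96 − (-0.16) = +1.12 V, n = 6.
Overall: 2 NO₃⁻(aq) + 8 H⁺(aq) + 3 Sn(s) → 2 NO(g) + 4 H₂O(l) + 3 Sn²⁺(aq)
Q = P(NO)^2·[Sn²⁺]^3 / ([NO₃⁻]^2·[H⁺]^8); log Q = 1.842.
E = E° − (0.0592/n) log Q = +1.12 − (0.0592/6)(1.842) = +1.102 V.

+1.102 V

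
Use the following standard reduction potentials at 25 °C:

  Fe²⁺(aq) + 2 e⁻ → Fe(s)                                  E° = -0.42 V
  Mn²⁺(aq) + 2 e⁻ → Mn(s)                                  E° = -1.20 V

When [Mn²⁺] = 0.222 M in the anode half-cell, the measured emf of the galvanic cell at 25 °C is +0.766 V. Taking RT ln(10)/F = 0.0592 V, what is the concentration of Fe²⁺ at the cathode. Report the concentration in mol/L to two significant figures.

Fe²⁺/Fe is the cathode, Mn²⁺/Mn the anode: E°cell = +0.78 V, n = 2.
Overall reaction: Fe²⁺(aq) + Mn(s) → Fe(s) + Mn²⁺(aq); Q = [Mn²⁺]^1/[Fe²⁺]^1.
From E = E° − (0.0592/n) log Q: log Q = (E° − E)·n/0.0592 = (+0.78 − (+0.766))·2/0.0592 = 0.4730.
So 1·log[Fe²⁺] = 1·log(0.222) − log Q = -0.6536 − (0.4730) = -1.1266; [Fe²⁺] = 10^(-1.1266) ≈ 0.075 M.

0.075 M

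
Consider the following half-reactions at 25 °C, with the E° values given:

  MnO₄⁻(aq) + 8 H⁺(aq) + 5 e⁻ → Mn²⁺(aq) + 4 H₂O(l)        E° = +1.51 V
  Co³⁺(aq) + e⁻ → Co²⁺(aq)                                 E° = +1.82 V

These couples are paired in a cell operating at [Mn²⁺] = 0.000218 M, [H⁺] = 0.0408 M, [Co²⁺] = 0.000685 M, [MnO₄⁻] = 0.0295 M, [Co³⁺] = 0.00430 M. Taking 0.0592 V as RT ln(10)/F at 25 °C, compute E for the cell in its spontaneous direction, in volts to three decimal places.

Co³⁺/Co²⁺ is the cathode (higher E°), MnO₄⁻/Mn²⁺ the anode: E°cell = +1.82 − (+1.51) = +0.31 V, n = 5.
Overall: 5 Co³⁺(aq) + Mn²⁺(aq) + 4 H₂O(l) → 5 Co²⁺(aq) + MnO₄⁻(aq) + 8 H⁺(aq)
Q = [Co²⁺]^5·[MnO₄⁻]·[H⁺]^8 / ([Co³⁺]^5·[Mn²⁺]); log Q = -12.972.
E = E° − (0.0592/n) log Q = +0.31 − (0.0592/5)(-12.972) = +0.464 V.

+0.464 V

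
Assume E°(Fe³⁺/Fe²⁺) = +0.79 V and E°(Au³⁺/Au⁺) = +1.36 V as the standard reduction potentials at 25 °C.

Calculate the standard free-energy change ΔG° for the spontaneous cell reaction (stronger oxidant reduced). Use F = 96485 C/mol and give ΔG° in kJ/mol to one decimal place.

-110.0 kJ/mol

Au³⁺/Au⁺ (E° = +1.36 V) is the cathode; Fe³⁺/Fe²⁺ (E° = +0.79 V) is the anode, so E°cell = +0.57 V.
Balancing electrons gives n = 2 (lcm of 2 and 1).
ΔG° = −nFE° = −(2)(96485)(+0.57) = -109,993 J = -110.0 kJ/mol.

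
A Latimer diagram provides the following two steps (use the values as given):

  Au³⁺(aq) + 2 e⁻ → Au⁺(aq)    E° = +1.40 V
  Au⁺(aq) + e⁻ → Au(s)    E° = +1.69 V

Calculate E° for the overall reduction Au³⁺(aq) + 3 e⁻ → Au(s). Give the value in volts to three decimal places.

Standard free energies of sequential steps add: ΔG°₃ = ΔG°₁ + ΔG°₂, so n₃E°₃ = n₁E°₁ + n₂E°₂.
E°₃ = (2×+1.40 + 1×+1.69) / 3 = (+4.490) / 3 = +1.497 V.

+1.497 V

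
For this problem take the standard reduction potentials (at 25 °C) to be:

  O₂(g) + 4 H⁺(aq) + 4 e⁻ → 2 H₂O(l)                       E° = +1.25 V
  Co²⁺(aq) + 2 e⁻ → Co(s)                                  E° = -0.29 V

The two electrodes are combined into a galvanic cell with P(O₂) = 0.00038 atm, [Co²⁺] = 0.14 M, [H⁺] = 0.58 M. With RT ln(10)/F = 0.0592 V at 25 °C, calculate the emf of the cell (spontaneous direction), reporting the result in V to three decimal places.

O₂/H₂O is the cathode (higher E°), Co²⁺/Co the anode: E°cell = +1.25 − (-0.29) = +1.54 V, n = 4.
Overall: O₂(g) + 4 H⁺(aq) + 2 Co(s) → 2 H₂O(l) + 2 Co²⁺(aq)
Q = [Co²⁺]^2 / (P(O₂)·[H⁺]^4); log Q = 2.659.
E = E° − (0.0592/n) log Q = +1.54 − (0.0592/4)(2.659) = +1.501 V.

+1.501 V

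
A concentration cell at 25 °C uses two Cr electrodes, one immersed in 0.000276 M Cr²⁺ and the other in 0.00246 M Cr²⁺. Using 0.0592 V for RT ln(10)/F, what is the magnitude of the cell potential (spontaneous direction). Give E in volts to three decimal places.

+0.028 V

For a concentration cell E°cell = 0. The 0.00246 M side is the cathode (reduction is favoured where [Cr²⁺] is higher).
With n = 2, E = −(0.0592/2) log([Cr²⁺]ₐₙ/[Cr²⁺]꜀ₐₜ) = −(0.0592/2) log(0.000276/0.00246) = −(0.0592/2)(-0.950) = +0.028 V.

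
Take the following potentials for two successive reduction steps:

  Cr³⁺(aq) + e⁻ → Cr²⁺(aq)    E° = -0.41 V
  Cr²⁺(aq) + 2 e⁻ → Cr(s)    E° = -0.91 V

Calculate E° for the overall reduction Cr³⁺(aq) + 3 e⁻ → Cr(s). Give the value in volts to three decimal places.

-0.743 V

Since ΔG° = −nFE° is additive over sequential reductions, n₃E°₃ = n₁E°₁ + n₂E°₂.
E°₃ = (1×-0.41 + 2×-0.91) / 3 = (-2.230) / 3 = -0.743 V.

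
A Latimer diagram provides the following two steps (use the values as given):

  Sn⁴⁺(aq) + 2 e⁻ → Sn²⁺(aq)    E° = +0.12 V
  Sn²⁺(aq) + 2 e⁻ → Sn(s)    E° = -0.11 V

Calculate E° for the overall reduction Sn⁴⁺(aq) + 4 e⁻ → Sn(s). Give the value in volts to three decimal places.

+0.005 V

Adding the free-energy changes (−nFE°) of the two steps gives −n₃FE°₃ = −n₁FE°₁ − n₂FE°₂.
E°₃ = (2×+0.12 + 2×-0.11) / 4 = (+0.020) / 4 = +0.005 V.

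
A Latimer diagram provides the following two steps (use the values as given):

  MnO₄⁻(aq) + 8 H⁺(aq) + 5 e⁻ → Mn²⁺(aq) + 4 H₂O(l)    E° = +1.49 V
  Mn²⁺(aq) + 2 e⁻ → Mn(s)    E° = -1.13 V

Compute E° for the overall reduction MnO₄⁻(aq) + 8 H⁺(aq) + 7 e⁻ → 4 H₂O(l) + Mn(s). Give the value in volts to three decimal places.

Since ΔG° = −nFE° is additive over sequential reductions, n₃E°₃ = n₁E°₁ + n₂E°₂.
E°₃ = (5×+1.49 + 2×-1.13) / 7 = (+5.190) / 7 = +0.741 V.
Simply averaging or adding the two E° values would be wrong; the electron-weighted sum is required.

+0.741 V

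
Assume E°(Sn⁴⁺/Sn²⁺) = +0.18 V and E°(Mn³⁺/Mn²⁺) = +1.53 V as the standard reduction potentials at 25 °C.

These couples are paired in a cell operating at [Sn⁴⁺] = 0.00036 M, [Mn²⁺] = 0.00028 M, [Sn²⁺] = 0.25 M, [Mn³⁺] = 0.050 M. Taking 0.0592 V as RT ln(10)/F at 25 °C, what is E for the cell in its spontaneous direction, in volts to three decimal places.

+1.567 V

Mn³⁺/Mn²⁺ is the cathode (higher E°), Sn⁴⁺/Sn²⁺ the anode: E°cell = +1.53 − (+0.18) = +1.35 V, n = 2.
Overall: 2 Mn³⁺(aq) + Sn²⁺(aq) → 2 Mn²⁺(aq) + Sn⁴⁺(aq)
Q = [Mn²⁺]^2·[Sn⁴⁺] / ([Mn³⁺]^2·[Sn²⁺]); log Q = -7.345.
E = E° − (0.0592/n) log Q = +1.35 − (0.0592/2)(-7.345) = +1.567 V.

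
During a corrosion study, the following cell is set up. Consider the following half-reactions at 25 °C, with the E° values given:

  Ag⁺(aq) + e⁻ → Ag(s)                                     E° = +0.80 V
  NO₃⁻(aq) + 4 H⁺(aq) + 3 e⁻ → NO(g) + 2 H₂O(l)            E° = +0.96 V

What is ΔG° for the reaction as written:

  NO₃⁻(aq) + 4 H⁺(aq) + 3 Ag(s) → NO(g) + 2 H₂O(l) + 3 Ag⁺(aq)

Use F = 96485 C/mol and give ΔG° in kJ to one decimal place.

As written, NO₃⁻/NO is reduced (cathode) and Ag⁺/Ag is oxidised (anode), so E°cell = (+0.96) − (+0.80) = +0.16 V.
Balancing electrons gives n = 3.
ΔG° = −nFE° = −(3)(96485)(+0.16) = -46,313 J = -46.3 kJ.

-46.3 kJ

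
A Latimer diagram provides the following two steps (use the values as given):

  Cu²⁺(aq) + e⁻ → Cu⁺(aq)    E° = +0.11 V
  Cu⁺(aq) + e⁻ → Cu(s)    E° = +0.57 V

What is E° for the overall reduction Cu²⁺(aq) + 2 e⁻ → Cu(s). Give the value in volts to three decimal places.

Standard free energies of sequential steps add: ΔG°₃ = ΔG°₁ + ΔG°₂, so n₃E°₃ = n₁E°₁ + n₂E°₂.
E°₃ = (1×+0.11 + 1×+0.57) / 2 = (+0.680) / 2 = +0.340 V.

+0.340 V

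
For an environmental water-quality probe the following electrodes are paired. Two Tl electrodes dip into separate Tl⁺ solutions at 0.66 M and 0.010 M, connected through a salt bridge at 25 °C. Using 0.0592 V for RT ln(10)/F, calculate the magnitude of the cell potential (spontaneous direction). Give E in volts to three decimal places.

+0.108 V

For a concentration cell E°cell = 0. The 0.66 M side is the cathode (reduction is favoured where [Tl⁺] is higher).
With n = 1, E = −(0.0592/1) log([Tl⁺]ₐₙ/[Tl⁺]꜀ₐₜ) = −(0.0592/1) log(0.01/0.66) = −(0.0592/1)(-1.820) = +0.108 V.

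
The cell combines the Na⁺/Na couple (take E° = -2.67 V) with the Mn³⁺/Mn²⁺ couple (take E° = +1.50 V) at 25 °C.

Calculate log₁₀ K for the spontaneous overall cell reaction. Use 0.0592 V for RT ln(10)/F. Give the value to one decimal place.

70.4

Cathode: Mn³⁺/Mn²⁺; anode: Na⁺/Na. E°cell = +4.17 V, n = 1.
log K = nE°cell / 0.0592 = (1)(+4.17) / 0.0592 = 70.4.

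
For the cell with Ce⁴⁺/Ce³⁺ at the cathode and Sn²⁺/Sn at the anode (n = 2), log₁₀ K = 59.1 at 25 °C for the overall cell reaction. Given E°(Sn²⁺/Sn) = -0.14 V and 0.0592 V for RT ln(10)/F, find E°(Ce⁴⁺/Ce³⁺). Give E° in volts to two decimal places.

+1.61 V

E°cell = (0.0592/n)·log K = (0.0592/2)(59.1) = +1.749 V.
Since Ce⁴⁺/Ce³⁺ is the cathode and Sn²⁺/Sn the anode, E°cell = E°(Ce⁴⁺/Ce³⁺) − E°(Sn²⁺/Sn).
So E°(Ce⁴⁺/Ce³⁺) = E°cell + E°(Sn²⁺/Sn) = +1.749 + (-0.14) = +1.61 V.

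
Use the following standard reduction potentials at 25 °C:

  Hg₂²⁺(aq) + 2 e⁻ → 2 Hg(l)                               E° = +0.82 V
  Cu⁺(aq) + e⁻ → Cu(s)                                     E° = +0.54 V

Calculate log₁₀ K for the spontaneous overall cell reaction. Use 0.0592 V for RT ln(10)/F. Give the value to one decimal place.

9.5

Cathode: Hg₂²⁺/Hg; anode: Cu⁺/Cu. E°cell = +0.28 V, n = 2.
log K = nE°cell / 0.0592 = (2)(+0.28) / 0.0592 = 9.5.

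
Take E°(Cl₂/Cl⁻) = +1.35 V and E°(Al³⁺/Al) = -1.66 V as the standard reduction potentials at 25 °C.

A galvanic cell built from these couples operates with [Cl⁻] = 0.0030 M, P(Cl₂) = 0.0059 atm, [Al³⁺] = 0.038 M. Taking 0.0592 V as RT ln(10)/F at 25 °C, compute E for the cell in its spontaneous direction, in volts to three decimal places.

+3.121 V

Cl₂/Cl⁻ is the cathode (higher E°), Al³⁺/Al the anode: E°cell = +1.35 − (-1.66) = +3.01 V, n = 6.
Overall: 3 Cl₂(g) + 2 Al(s) → 6 Cl⁻(aq) + 2 Al³⁺(aq)
Q = [Cl⁻]^6·[Al³⁺]^2 / (P(Cl₂)^3); log Q = -11.290.
E = E° − (0.0592/n) log Q = +3.01 − (0.0592/6)(-11.290) = +3.121 V.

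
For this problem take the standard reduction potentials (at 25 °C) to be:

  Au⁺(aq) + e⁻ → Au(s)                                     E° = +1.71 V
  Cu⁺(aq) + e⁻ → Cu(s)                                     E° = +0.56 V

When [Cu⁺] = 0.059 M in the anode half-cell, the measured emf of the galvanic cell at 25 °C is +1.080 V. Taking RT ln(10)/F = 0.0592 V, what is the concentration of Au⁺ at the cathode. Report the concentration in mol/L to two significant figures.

0.0039 M

Au⁺/Au is the cathode, Cu⁺/Cu the anode: E°cell = +1.15 V, n = 1.
Overall reaction: Au⁺(aq) + Cu(s) → Au(s) + Cu⁺(aq); Q = [Cu⁺]^1/[Au⁺]^1.
From E = E° − (0.0592/n) log Q: log Q = (E° − E)·n/0.0592 = (+1.15 − (+1.080))·1/0.0592 = 1.1824.
So 1·log[Au⁺] = 1·log(0.059) − log Q = -1.2291 − (1.1824) = -2.4115; [Au⁺] = 10^(-2.4115) ≈ 0.0039 M.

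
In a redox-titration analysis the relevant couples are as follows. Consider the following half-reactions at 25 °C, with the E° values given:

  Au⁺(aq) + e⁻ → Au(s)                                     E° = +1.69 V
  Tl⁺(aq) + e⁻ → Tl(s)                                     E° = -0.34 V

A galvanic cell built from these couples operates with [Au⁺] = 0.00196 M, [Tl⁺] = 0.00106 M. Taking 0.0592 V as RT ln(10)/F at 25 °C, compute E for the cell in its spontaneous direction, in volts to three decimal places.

+2.046 V

Au⁺/Au is the cathode (higher E°), Tl⁺/Tl the anode: E°cell = +1.69 − (-0.34) = +2.03 V, n = 1.
Overall: Au⁺(aq) + Tl(s) → Au(s) + Tl⁺(aq)
Q = [Tl⁺] / ([Au⁺]); log Q = -0.267.
E = E° − (0.0592/n) log Q = +2.03 − (0.0592/1)(-0.267) = +2.046 V.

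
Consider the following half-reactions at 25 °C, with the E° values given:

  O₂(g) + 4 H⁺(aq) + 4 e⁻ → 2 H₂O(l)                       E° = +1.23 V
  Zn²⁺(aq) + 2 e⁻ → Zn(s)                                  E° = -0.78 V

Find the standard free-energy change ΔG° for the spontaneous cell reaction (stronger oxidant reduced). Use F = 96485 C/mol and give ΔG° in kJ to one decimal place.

O₂/H₂O (E° = +1.23 V) is the cathode; Zn²⁺/Zn (E° = -0.78 V) is the anode, so E°cell = +2.01 V.
Balancing electrons gives n = 4 (lcm of 4 and 2).
ΔG° = −nFE° = −(4)(96485)(+2.01) = -775,739 J = -775.7 kJ.

-775.7 kJ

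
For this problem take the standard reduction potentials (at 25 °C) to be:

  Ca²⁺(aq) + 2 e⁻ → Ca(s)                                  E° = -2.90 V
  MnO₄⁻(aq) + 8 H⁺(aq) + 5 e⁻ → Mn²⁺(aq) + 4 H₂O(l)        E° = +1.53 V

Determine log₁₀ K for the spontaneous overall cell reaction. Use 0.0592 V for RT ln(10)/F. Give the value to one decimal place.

Cathode: MnO₄⁻/Mn²⁺; anode: Ca²⁺/Ca. E°cell = +4.43 V, n = 10.
log K = nE°cell / 0.0592 = (10)(+4.43) / 0.0592 = 748.3.

748.3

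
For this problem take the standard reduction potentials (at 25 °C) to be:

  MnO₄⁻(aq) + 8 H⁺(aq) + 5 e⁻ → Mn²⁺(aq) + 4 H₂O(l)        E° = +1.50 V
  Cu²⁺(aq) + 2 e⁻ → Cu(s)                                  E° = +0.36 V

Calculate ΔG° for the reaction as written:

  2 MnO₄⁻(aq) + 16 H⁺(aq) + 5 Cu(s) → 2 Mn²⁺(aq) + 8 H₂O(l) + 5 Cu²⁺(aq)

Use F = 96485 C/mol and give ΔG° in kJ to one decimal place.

-1099.9 kJ

As written, MnO₄⁻/Mn²⁺ is reduced (cathode) and Cu²⁺/Cu is oxidised (anode), so E°cell = (+1.50) − (+0.36) = +1.14 V.
Balancing electrons gives n = 10.
ΔG° = −nFE° = −(10)(96485)(+1.14) = -1,099,929 J = -1099.9 kJ.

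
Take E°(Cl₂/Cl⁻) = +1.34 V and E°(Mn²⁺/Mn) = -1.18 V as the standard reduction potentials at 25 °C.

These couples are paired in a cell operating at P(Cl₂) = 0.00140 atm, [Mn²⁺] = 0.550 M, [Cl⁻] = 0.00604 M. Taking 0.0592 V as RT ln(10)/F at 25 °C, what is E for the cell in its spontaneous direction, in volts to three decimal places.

+2.575 V

Cl₂/Cl⁻ is the cathode (higher E°), Mn²⁺/Mn the anode: E°cell = +1.34 − (-1.18) = +2.52 V, n = 2.
Overall: Cl₂(g) + Mn(s) → 2 Cl⁻(aq) + Mn²⁺(aq)
Q = [Cl⁻]^2·[Mn²⁺] / (P(Cl₂)); log Q = -1.844.
E = E° − (0.0592/n) log Q = +2.52 − (0.0592/2)(-1.844) = +2.575 V.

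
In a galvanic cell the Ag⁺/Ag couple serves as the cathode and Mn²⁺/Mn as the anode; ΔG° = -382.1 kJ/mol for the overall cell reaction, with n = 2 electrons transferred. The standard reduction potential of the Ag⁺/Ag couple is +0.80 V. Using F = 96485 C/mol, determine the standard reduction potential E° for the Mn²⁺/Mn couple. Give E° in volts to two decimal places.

E°cell = −ΔG°/(nF) = −(-382.1×10³)/((2)(96485)) = +1.980 V.
Since Ag⁺/Ag is the cathode and Mn²⁺/Mn the anode, E°cell = E°(Ag⁺/Ag) − E°(Mn²⁺/Mn).
So E°(Mn²⁺/Mn) = E°(Ag⁺/Ag) − E°cell = (+0.80) − (+1.980) = -1.18 V.

-1.18 V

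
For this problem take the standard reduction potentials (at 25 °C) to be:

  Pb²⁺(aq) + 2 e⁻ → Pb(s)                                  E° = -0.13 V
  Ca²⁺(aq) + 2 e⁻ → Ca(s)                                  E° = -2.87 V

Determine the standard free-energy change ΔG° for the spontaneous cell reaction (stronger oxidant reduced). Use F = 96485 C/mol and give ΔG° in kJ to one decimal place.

-528.7 kJ

Pb²⁺/Pb (E° = -0.13 V) is the cathode; Ca²⁺/Ca (E° = -2.87 V) is the anode, so E°cell = +2.74 V.
Balancing electrons gives n = 2 (lcm of 2 and 2).
ΔG° = −nFE° = −(2)(96485)(+2.74) = -528,738 J = -528.7 kJ.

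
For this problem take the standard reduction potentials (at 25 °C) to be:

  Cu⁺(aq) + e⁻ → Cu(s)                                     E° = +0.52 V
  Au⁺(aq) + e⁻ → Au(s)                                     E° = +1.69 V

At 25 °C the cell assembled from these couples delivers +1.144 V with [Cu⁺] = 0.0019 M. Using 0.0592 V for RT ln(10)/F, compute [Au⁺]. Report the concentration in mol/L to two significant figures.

0.00069 M

Au⁺/Au is the cathode, Cu⁺/Cu the anode: E°cell = +1.17 V, n = 1.
Overall reaction: Au⁺(aq) + Cu(s) → Au(s) + Cu⁺(aq); Q = [Cu⁺]^1/[Au⁺]^1.
From E = E° − (0.0592/n) log Q: log Q = (E° − E)·n/0.0592 = (+1.17 − (+1.144))·1/0.0592 = 0.4392.
So 1·log[Au⁺] = 1·log(0.0019) − log Q = -2.7212 − (0.4392) = -3.1604; [Au⁺] = 10^(-3.1604) ≈ 0.00069 M.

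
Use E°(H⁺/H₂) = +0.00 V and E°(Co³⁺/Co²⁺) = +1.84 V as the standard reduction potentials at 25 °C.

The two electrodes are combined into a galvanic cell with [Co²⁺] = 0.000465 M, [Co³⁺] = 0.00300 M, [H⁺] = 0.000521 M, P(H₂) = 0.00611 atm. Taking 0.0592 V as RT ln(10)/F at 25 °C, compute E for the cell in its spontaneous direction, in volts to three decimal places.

+2.017 V

Co³⁺/Co²⁺ is the cathode (higher E°), H⁺/H₂ the anode: E°cell = +1.84 − (+0.00) = +1.84 V, n = 2.
Overall: 2 Co³⁺(aq) + H₂(g) → 2 Co²⁺(aq) + 2 H⁺(aq)
Q = [Co²⁺]^2·[H⁺]^2 / ([Co³⁺]^2·P(H₂)); log Q = -5.972.
E = E° − (0.0592/n) log Q = +1.84 − (0.0592/2)(-5.972) = +2.017 V.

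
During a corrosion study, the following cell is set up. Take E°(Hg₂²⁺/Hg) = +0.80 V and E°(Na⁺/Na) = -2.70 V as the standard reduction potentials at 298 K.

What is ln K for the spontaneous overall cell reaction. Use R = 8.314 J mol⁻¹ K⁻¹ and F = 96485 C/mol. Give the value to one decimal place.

272.6

Cathode: Hg₂²⁺/Hg; anode: Na⁺/Na. E°cell = (+0.80) − (-2.70) = +3.50 V, with n = 2.
ΔG° = −nFE° = −RT ln K, so ln K = nFE°/(RT) = (2)(96485)(+3.50) / ((8.314)(298)) = 272.604.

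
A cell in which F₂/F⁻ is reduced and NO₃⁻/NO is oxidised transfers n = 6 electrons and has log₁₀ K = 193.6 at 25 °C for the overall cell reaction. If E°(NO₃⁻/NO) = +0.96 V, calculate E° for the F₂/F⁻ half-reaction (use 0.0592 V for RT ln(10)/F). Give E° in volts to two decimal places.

+2.87 V

E°cell = (0.0592/n)·log K = (0.0592/6)(193.6) = +1.910 V.
Since F₂/F⁻ is the cathode and NO₃⁻/NO the anode, E°cell = E°(F₂/F⁻) − E°(NO₃⁻/NO).
So E°(F₂/F⁻) = E°cell + E°(NO₃⁻/NO) = +1.910 + (+0.96) = +2.87 V.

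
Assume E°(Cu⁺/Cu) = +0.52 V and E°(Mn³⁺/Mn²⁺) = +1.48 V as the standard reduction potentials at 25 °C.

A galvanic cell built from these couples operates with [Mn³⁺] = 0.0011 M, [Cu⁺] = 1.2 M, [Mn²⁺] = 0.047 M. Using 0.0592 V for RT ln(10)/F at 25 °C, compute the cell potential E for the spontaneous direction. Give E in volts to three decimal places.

+0.859 V

Mn³⁺/Mn²⁺ is the cathode (higher E°), Cu⁺/Cu the anode: E°cell = +1.48 − (+0.52) = +0.96 V, n = 1.
Overall: Mn³⁺(aq) + Cu(s) → Mn²⁺(aq) + Cu⁺(aq)
Q = [Mn²⁺]·[Cu⁺] / ([Mn³⁺]); log Q = 1.710.
E = E° − (0.0592/n) log Q = +0.96 − (0.0592/1)(1.710) = +0.859 V.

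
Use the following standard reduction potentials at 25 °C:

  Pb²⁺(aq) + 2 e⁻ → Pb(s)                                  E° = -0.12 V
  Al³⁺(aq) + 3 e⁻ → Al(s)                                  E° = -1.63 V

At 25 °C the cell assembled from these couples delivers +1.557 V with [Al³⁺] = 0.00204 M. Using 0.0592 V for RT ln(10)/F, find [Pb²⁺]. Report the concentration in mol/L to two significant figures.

0.62 M

Pb²⁺/Pb is the cathode, Al³⁺/Al the anode: E°cell = +1.51 V, n = 6.
Overall reaction: 3 Pb²⁺(aq) + 2 Al(s) → 3 Pb(s) + 2 Al³⁺(aq); Q = [Al³⁺]^2/[Pb²⁺]^3.
From E = E° − (0.0592/n) log Q: log Q = (E° − E)·n/0.0592 = (+1.51 − (+1.557))·6/0.0592 = -4.7635.
So 3·log[Pb²⁺] = 2·log(0.00204) − log Q = -5.3807 − (-4.7635) = -0.6172; log[Pb²⁺] = -0.6172 / 3 = -0.2057; [Pb²⁺] = 10^(-0.2057) ≈ 0.62 M.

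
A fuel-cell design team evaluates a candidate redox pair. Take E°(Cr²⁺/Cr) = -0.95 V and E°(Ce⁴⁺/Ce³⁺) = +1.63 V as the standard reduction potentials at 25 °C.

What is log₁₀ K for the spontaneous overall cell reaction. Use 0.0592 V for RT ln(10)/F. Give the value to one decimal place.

87.2

Cathode: Ce⁴⁺/Ce³⁺; anode: Cr²⁺/Cr. E°cell = +2.58 V, n = 2.
log K = nE°cell / 0.0592 = (2)(+2.58) / 0.0592 = 87.2.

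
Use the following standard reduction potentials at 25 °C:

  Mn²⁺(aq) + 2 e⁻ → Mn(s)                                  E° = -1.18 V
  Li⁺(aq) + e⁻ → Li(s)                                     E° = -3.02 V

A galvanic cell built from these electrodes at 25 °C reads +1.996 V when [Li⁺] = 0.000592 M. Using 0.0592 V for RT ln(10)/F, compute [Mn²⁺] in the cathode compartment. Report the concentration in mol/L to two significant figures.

0.065 M

Mn²⁺/Mn is the cathode, Li⁺/Li the anode: E°cell = +1.84 V, n = 2.
Overall reaction: Mn²⁺(aq) + 2 Li(s) → Mn(s) + 2 Li⁺(aq); Q = [Li⁺]^2/[Mn²⁺]^1.
From E = E° − (0.0592/n) log Q: log Q = (E° − E)·n/0.0592 = (+1.84 − (+1.996))·2/0.0592 = -5.2703.
So 1·log[Mn²⁺] = 2·log(0.000592) − log Q = -6.4554 − (-5.2703) = -1.1851; [Mn²⁺] = 10^(-1.1851) ≈ 0.065 M.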